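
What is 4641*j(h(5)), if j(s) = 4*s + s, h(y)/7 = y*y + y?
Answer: 4873050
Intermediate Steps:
h(y) = 7*y + 7*y**2 (h(y) = 7*(y*y + y) = 7*(y**2 + y) = 7*(y + y**2) = 7*y + 7*y**2)
j(s) = 5*s
4641*j(h(5)) = 4641*(5*(7*5*(1 + 5))) = 4641*(5*(7*5*6)) = 4641*(5*210) = 4641*1050 = 4873050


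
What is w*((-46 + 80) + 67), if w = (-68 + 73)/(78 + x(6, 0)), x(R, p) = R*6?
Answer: 505/114 ≈ 4.4298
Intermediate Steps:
x(R, p) = 6*R
w = 5/114 (w = (-68 + 73)/(78 + 6*6) = 5/(78 + 36) = 5/114 ≈ 0.043860)
w*((-46 + 80) + 67) = 5*((-46 + 80) + 67)/114 = 5*(34 + 67)/114 = (5/114)*101 = 505/114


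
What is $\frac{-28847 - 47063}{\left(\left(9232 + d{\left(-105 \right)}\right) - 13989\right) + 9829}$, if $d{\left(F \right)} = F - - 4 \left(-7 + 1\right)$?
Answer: $- \frac{75910}{4943} \approx -15.357$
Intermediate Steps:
$d{\left(F \right)} = -24 + F$ ($d{\left(F \right)} = F - \left(-4\right) \left(-6\right) = F - 24 = -24 + F$)
$\frac{-28847 - 47063}{\left(\left(9232 + d{\left(-105 \right)}\right) - 13989\right) + 9829} = \frac{-28847 - 47063}{\left(\left(9232 - 129\right) - 13989\right) + 9829} = - \frac{75910}{\left(\left(9232 - 129\right) - 13989\right) + 9829} = - \frac{75910}{\left(9103 - 13989\right) + 9829} = - \frac{75910}{-4886 + 9829} = - \frac{75910}{4943}$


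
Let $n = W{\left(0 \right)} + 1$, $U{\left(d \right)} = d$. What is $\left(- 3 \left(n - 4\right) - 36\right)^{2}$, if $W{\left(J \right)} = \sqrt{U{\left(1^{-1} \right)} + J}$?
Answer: $900$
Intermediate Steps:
$W{\left(J \right)} = \sqrt{1 + J}$ ($W{\left(J \right)} = \sqrt{1^{-1} + J} = \sqrt{1 + J}$)
$n = 2$ ($n = \sqrt{1 + 0} + 1 = \sqrt{1} + 1 = 1 + 1 = 2$)
$\left(- 3 \left(n - 4\right) - 36\right)^{2} = \left(- 3 \left(2 - 4\right) - 36\right)^{2} = \left(\left(-3\right) \left(-2\right) - 36\right)^{2} = \left(6 - 36\right)^{2} = \left(-30\right)^{2} = 900$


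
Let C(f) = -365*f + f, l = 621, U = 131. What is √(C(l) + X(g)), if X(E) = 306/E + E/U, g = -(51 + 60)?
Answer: 27*I*√7284813191/4847 ≈ 475.44*I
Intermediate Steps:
g = -111 (g = -1*111 = -111)
C(f) = -364*f
X(E) = 306/E + E/131
√(C(l) + X(g)) = √(-364*621 + (306/(-111) + (1/131)*(-111))) = √(-226044 + (306*(-1/111) - 111/131)) = √(-226044 + (-102/37 - 111/131)) = √(-226044 - 17469/4847) = √(-1095652737/4847) = 27*I*√7284813191/4847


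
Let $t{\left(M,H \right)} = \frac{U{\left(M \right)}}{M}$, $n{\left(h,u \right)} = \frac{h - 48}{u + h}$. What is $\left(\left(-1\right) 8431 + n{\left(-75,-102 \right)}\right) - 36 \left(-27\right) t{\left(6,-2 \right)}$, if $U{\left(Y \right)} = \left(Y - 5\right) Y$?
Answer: $- \frac{440040}{59} \approx -7458.3$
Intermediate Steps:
$n{\left(h,u \right)} = \frac{-48 + h}{h + u}$
$U{\left(Y \right)} = Y \left(-5 + Y\right)$ ($U{\left(Y \right)} = \left(-5 + Y\right) Y = Y \left(-5 + Y\right)$)
$t{\left(M,H \right)} = -5 + M$ ($t{\left(M,H \right)} = \frac{M \left(-5 + M\right)}{M} = -5 + M$)
$\left(\left(-1\right) 8431 + n{\left(-75,-102 \right)}\right) - 36 \left(-27\right) t{\left(6,-2 \right)} = \left(\left(-1\right) 8431 + \frac{-48 - 75}{-75 - 102}\right) - 36 \left(-27\right) \left(-5 + 6\right) = \left(-8431 + \frac{1}{-177} \left(-123\right)\right) - \left(-972\right) 1 = \left(-8431 - - \frac{41}{59}\right) - -972 = \left(-8431 + \frac{41}{59}\right) + 972 = - \frac{497388}{59} + 972 = - \frac{440040}{59}$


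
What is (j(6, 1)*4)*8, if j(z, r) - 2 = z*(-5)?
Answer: -896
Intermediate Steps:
j(z, r) = 2 - 5*z (j(z, r) = 2 + z*(-5) = 2 - 5*z)
(j(6, 1)*4)*8 = ((2 - 5*6)*4)*8 = ((2 - 30)*4)*8 = -28*4*8 = -112*8 = -896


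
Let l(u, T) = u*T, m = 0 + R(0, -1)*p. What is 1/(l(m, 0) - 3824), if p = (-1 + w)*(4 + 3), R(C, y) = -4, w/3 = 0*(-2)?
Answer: -1/3824 ≈ -0.00026151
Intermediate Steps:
w = 0 (w = 3*(0*(-2)) = 3*0 = 0)
p = -7 (p = (-1 + 0)*(4 + 3) = -1*7 = -7)
m = 28 (m = 0 - 4*(-7) = 0 + 28 = 28)
l(u, T) = T*u
1/(l(m, 0) - 3824) = 1/(0*28 - 3824) = 1/(0 - 3824) = 1/(-3824) = -1/3824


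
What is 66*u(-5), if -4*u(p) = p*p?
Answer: -825/2 ≈ -412.50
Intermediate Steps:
u(p) = -p²/4 (u(p) = -p*p/4 = -p²/4)
66*u(-5) = 66*(-¼*(-5)²) = 66*(-¼*25) = 66*(-25/4) = -825/2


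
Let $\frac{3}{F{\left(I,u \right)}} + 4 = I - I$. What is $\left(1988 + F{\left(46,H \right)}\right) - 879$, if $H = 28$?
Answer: $\frac{4433}{4} \approx 1108.3$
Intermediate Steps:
$F{\left(I,u \right)} = - \frac{3}{4}$ ($F{\left(I,u \right)} = \frac{3}{-4 + \left(I - I\right)} = \frac{3}{-4 + 0} = \frac{3}{-4} = 3 \left(- \frac{1}{4}\right) = - \frac{3}{4}$)
$\left(1988 + F{\left(46,H \right)}\right) - 879 = \left(1988 - \frac{3}{4}\right) - 879 = \frac{7949}{4} - 879 = \frac{4433}{4}$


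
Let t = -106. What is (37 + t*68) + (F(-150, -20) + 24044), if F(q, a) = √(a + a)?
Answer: 16873 + 2*I*√10 ≈ 16873.0 + 6.3246*I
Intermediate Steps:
F(q, a) = √2*√a (F(q, a) = √(2*a) = √2*√a)
(37 + t*68) + (F(-150, -20) + 24044) = (37 - 106*68) + (√2*√(-20) + 24044) = (37 - 7208) + (√2*(2*I*√5) + 24044) = -7171 + (2*I*√10 + 24044) = -7171 + (24044 + 2*I*√10) = 16873 + 2*I*√10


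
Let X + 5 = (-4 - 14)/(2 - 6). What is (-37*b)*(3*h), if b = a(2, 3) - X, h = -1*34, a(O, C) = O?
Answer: 9435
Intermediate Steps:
h = -34
X = -1/2 (X = -5 + (-4 - 14)/(2 - 6) = -5 - 18/(-4) = -5 - 18*(-1/4) = -5 + 9/2 = -1/2 ≈ -0.50000)
b = 5/2 (b = 2 - 1*(-1/2) = 2 + 1/2 = 5/2 ≈ 2.5000)
(-37*b)*(3*h) = (-37*5/2)*(3*(-34)) = -185/2*(-102) = 9435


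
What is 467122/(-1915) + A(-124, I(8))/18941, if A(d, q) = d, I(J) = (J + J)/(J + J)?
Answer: -285419202/1170065 ≈ -243.93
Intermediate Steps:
I(J) = 1 (I(J) = (2*J)/((2*J)) = (2*J)*(1/(2*J)) = 1)
467122/(-1915) + A(-124, I(8))/18941 = 467122/(-1915) - 124/18941 = 467122*(-1/1915) - 124*1/18941 = -467122/1915 - 4/611 = -285419202/1170065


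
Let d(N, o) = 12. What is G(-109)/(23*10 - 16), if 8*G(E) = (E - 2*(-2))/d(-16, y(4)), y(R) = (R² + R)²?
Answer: -35/6848 ≈ -0.0051110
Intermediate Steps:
y(R) = (R + R²)²
G(E) = 1/24 + E/96 (G(E) = ((E - 2*(-2))/12)/8 = ((E + 4)*(1/12))/8 = ((4 + E)*(1/12))/8 = (⅓ + E/12)/8 = 1/24 + E/96)
G(-109)/(23*10 - 16) = (1/24 + (1/96)*(-109))/(23*10 - 16) = (1/24 - 109/96)/(230 - 16) = -35/32/214 = -35/32*1/214 = -35/6848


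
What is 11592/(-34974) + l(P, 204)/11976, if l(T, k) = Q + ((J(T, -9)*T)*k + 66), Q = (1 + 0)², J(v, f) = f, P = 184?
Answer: -663974395/23269368 ≈ -28.534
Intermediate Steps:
Q = 1 (Q = 1² = 1)
l(T, k) = 67 - 9*T*k (l(T, k) = 1 + ((-9*T)*k + 66) = 1 + (-9*T*k + 66) = 1 + (66 - 9*T*k) = 67 - 9*T*k)
11592/(-34974) + l(P, 204)/11976 = 11592/(-34974) + (67 - 9*184*204)/11976 = 11592*(-1/34974) + (67 - 337824)*(1/11976) = -644/1943 - 337757*1/11976 = -644/1943 - 337757/11976 = -663974395/23269368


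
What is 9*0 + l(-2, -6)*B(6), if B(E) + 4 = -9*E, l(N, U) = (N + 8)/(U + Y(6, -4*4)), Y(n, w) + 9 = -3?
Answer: 58/3 ≈ 19.333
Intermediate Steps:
Y(n, w) = -12 (Y(n, w) = -9 - 3 = -12)
l(N, U) = (8 + N)/(-12 + U) (l(N, U) = (N + 8)/(U - 12) = (8 + N)/(-12 + U))
B(E) = -4 - 9*E
9*0 + l(-2, -6)*B(6) = 9*0 + ((8 - 2)/(-12 - 6))*(-4 - 9*6) = 0 + (6/(-18))*(-4 - 54) = 0 - 1/18*6*(-58) = 0 - 1/3*(-58) = 0 + 58/3 = 58/3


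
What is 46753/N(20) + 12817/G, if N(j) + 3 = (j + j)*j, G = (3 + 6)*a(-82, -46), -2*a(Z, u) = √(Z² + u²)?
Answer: 46753/797 - 12817*√2210/19890 ≈ 28.368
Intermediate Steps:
a(Z, u) = -√(Z² + u²)/2
G = -9*√2210 (G = (3 + 6)*(-√((-82)² + (-46)²)/2) = 9*(-√(6724 + 2116)/2) = 9*(-√2210) = -9*√2210 ≈ -423.10)
N(j) = -3 + 2*j² (N(j) = -3 + (j + j)*j = -3 + (2*j)*j = -3 + 2*j²)
46753/N(20) + 12817/G = 46753/(-3 + 2*20²) + 12817/((-9*√2210)) = 46753/(-3 + 2*400) + 12817*(-√2210/19890) = 46753/(-3 + 800) - 12817*√2210/19890 = 46753/797 - 12817*√2210/19890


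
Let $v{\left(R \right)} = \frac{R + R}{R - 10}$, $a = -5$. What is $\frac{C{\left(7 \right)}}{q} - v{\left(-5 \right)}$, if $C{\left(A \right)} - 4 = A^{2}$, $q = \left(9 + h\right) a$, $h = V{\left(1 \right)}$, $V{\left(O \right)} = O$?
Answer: $- \frac{259}{150} \approx -1.7267$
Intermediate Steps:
$h = 1$
$v{\left(R \right)} = \frac{2 R}{-10 + R}$
$q = -50$ ($q = \left(9 + 1\right) \left(-5\right) = 10 \left(-5\right) = -50$)
$C{\left(A \right)} = 4 + A^{2}$
$\frac{C{\left(7 \right)}}{q} - v{\left(-5 \right)} = \frac{4 + 7^{2}}{-50} - 2 \left(-5\right) \frac{1}{-10 - 5} = \left(4 + 49\right) \left(- \frac{1}{50}\right) - 2 \left(-5\right) \frac{1}{-15} = 53 \left(- \frac{1}{50}\right) - 2 \left(-5\right) \left(- \frac{1}{15}\right) = - \frac{53}{50} - \frac{2}{3} = - \frac{259}{150}$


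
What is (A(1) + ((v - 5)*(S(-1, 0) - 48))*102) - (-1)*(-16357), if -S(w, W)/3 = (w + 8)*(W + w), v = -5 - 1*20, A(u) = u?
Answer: 66264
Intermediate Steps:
v = -25 (v = -5 - 20 = -25)
S(w, W) = -3*(8 + w)*(W + w) (S(w, W) = -3*(w + 8)*(W + w) = -3*(8 + w)*(W + w))
(A(1) + ((v - 5)*(S(-1, 0) - 48))*102) - (-1)*(-16357) = (1 + ((-25 - 5)*((-24*0 - 24*(-1) - 3*(-1)**2 - 3*0*(-1)) - 48))*102) - (-1)*(-16357) = (1 - 30*((0 + 24 - 3*1 + 0) - 48)*102) - 1*16357 = (1 - 30*((0 + 24 - 3 + 0) - 48)*102) - 16357 = (1 - 30*(21 - 48)*102) - 16357 = (1 - 30*(-27)*102) - 16357 = (1 + 810*102) - 16357 = (1 + 82620) - 16357 = 82621 - 16357 = 66264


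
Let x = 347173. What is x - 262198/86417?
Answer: 30001386943/86417 ≈ 3.4717e+5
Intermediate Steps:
x - 262198/86417 = 347173 - 262198/86417 = 30001386943/86417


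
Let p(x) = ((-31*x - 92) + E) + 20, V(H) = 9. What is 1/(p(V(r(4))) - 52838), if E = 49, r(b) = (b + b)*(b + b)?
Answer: -1/53140 ≈ -1.8818e-5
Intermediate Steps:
r(b) = 4*b**2 (r(b) = (2*b)*(2*b) = 4*b**2)
p(x) = -23 - 31*x (p(x) = ((-31*x - 92) + 49) + 20 = ((-92 - 31*x) + 49) + 20 = (-43 - 31*x) + 20 = -23 - 31*x)
1/(p(V(r(4))) - 52838) = 1/((-23 - 31*9) - 52838) = 1/((-23 - 279) - 52838) = 1/(-302 - 52838) = 1/(-53140) = -1/53140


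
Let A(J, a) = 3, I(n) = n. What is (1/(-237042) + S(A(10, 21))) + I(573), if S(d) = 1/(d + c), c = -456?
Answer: 20509505801/35793342 ≈ 573.00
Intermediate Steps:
S(d) = 1/(-456 + d) (S(d) = 1/(d - 456) = 1/(-456 + d))
(1/(-237042) + S(A(10, 21))) + I(573) = (1/(-237042) + 1/(-456 + 3)) + 573 = (-1/237042 + 1/(-453)) + 573 = (-1/237042 - 1/453) + 573 = -79165/35793342 + 573 = 20509505801/35793342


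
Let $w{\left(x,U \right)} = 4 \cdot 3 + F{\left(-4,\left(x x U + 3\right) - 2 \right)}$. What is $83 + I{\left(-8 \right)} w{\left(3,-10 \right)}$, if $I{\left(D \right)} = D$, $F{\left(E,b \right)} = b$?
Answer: $699$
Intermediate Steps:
$w{\left(x,U \right)} = 13 + U x^{2}$ ($w{\left(x,U \right)} = 4 \cdot 3 + \left(\left(x x U + 3\right) - 2\right) = 12 + \left(\left(x^{2} U + 3\right) - 2\right) = 12 + \left(\left(U x^{2} + 3\right) - 2\right) = 12 + \left(\left(3 + U x^{2}\right) - 2\right) = 12 + \left(1 + U x^{2}\right) = 13 + U x^{2}$)
$83 + I{\left(-8 \right)} w{\left(3,-10 \right)} = 83 - 8 \left(13 - 10 \cdot 3^{2}\right) = 83 - 8 \left(13 - 90\right) = 83 - -616 = 83 + 616 = 699$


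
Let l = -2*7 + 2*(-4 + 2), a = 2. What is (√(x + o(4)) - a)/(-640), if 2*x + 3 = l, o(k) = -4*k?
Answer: 1/320 - I*√106/1280 ≈ 0.003125 - 0.0080435*I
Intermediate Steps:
l = -18 (l = -14 + 2*(-2) = -14 - 4 = -18)
x = -21/2 (x = -3/2 + (½)*(-18) = -3/2 - 9 = -21/2 ≈ -10.500)
(√(x + o(4)) - a)/(-640) = (√(-21/2 - 4*4) - 1*2)/(-640) = (√(-21/2 - 16) - 2)*(-1/640) = (√(-53/2) - 2)*(-1/640) = (I*√106/2 - 2)*(-1/640) = (-2 + I*√106/2)*(-1/640) = 1/320 - I*√106/1280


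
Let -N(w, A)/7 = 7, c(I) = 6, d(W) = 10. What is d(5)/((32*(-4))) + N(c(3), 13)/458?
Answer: -2713/14656 ≈ -0.18511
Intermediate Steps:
N(w, A) = -49 (N(w, A) = -7*7 = -49)
d(5)/((32*(-4))) + N(c(3), 13)/458 = 10/((32*(-4))) - 49/458 = 10/(-128) - 49*1/458 = 10*(-1/128) - 49/458 = -5/64 - 49/458 = -2713/14656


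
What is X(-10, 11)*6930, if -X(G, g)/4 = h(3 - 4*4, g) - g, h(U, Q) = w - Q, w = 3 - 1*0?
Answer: 526680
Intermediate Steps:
w = 3 (w = 3 + 0 = 3)
h(U, Q) = 3 - Q
X(G, g) = -12 + 8*g (X(G, g) = -4*((3 - g) - g) = -4*(3 - 2*g) = -12 + 8*g)
X(-10, 11)*6930 = (-12 + 8*11)*6930 = (-12 + 88)*6930 = 76*6930 = 526680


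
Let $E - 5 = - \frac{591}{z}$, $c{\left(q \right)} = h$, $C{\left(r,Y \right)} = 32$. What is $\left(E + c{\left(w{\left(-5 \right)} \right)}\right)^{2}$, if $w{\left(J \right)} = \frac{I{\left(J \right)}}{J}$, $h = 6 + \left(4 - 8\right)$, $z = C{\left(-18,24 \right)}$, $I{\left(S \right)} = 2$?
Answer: $\frac{134689}{1024} \approx 131.53$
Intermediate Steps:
$z = 32$
$h = 2$ ($h = 6 - 4 = 2$)
$w{\left(J \right)} = \frac{2}{J}$
$c{\left(q \right)} = 2$
$E = - \frac{431}{32}$ ($E = 5 - \frac{591}{32} = - \frac{431}{32} \approx -13.469$)
$\left(E + c{\left(w{\left(-5 \right)} \right)}\right)^{2} = \left(- \frac{431}{32} + 2\right)^{2} = \left(- \frac{367}{32}\right)^{2} = \frac{134689}{1024}$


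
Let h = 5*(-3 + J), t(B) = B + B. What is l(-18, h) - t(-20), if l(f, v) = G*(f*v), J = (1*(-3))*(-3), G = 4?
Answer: -2120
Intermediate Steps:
J = 9 (J = -3*(-3) = 9)
t(B) = 2*B
h = 30 (h = 5*(-3 + 9) = 5*6 = 30)
l(f, v) = 4*f*v (l(f, v) = 4*(f*v) = 4*f*v)
l(-18, h) - t(-20) = 4*(-18)*30 - 2*(-20) = -2160 - 1*(-40) = -2160 + 40 = -2120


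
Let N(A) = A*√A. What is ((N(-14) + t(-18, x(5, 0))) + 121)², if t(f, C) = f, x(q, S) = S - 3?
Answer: 7865 - 2884*I*√14 ≈ 7865.0 - 10791.0*I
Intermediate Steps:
x(q, S) = -3 + S
N(A) = A^(3/2)
((N(-14) + t(-18, x(5, 0))) + 121)² = (((-14)^(3/2) - 18) + 121)² = ((-14*I*√14 - 18) + 121)² = ((-18 - 14*I*√14) + 121)² = (103 - 14*I*√14)²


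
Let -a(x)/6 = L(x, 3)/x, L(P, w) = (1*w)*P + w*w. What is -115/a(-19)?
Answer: 2185/288 ≈ 7.5868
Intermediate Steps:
L(P, w) = w**2 + P*w (L(P, w) = w*P + w**2 = P*w + w**2 = w**2 + P*w)
a(x) = -6*(9 + 3*x)/x (a(x) = -6*3*(x + 3)/x = -6*3*(3 + x)/x = -6*(9 + 3*x)/x)
-115/a(-19) = -115/(-18 - 54/(-19)) = -115/(-18 - 54*(-1/19)) = -115/(-18 + 54/19) = -115/(-288/19) = -115*(-19/288) = 2185/288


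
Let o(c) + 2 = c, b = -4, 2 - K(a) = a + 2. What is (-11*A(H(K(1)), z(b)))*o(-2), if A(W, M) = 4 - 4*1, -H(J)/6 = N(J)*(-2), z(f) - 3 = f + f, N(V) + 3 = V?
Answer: 0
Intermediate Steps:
K(a) = -a (K(a) = 2 - (a + 2) = 2 - (2 + a) = 2 + (-2 - a) = -a)
N(V) = -3 + V
o(c) = -2 + c
z(f) = 3 + 2*f (z(f) = 3 + (f + f) = 3 + 2*f)
H(J) = -36 + 12*J (H(J) = -6*(-3 + J)*(-2) = -6*(6 - 2*J) = -36 + 12*J)
A(W, M) = 0 (A(W, M) = 4 - 4 = 0)
(-11*A(H(K(1)), z(b)))*o(-2) = (-11*0)*(-2 - 2) = 0*(-4) = 0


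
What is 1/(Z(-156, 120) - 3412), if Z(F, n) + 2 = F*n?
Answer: -1/22134 ≈ -4.5179e-5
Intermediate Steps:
Z(F, n) = -2 + F*n
1/(Z(-156, 120) - 3412) = 1/((-2 - 156*120) - 3412) = 1/((-2 - 18720) - 3412) = 1/(-18722 - 3412) = 1/(-22134) = -1/22134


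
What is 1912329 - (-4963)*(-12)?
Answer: 1852773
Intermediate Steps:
1912329 - (-4963)*(-12) = 1912329 - 1*59556 = 1912329 - 59556 = 1852773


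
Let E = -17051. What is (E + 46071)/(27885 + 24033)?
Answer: 14510/25959 ≈ 0.55896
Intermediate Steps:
(E + 46071)/(27885 + 24033) = (-17051 + 46071)/(27885 + 24033) = 29020/51918 = 29020*(1/51918) = 14510/25959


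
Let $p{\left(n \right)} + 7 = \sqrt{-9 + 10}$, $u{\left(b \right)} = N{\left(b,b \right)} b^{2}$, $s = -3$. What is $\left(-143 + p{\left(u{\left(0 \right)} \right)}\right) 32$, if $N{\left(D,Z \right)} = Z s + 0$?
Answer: $-4768$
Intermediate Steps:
$N{\left(D,Z \right)} = - 3 Z$ ($N{\left(D,Z \right)} = Z \left(-3\right) + 0 = - 3 Z + 0 = - 3 Z$)
$u{\left(b \right)} = - 3 b^{3}$ ($u{\left(b \right)} = - 3 b b^{2} = - 3 b^{3}$)
$p{\left(n \right)} = -6$ ($p{\left(n \right)} = -7 + \sqrt{-9 + 10} = -7 + \sqrt{1} = -7 + 1 = -6$)
$\left(-143 + p{\left(u{\left(0 \right)} \right)}\right) 32 = \left(-143 - 6\right) 32 = \left(-149\right) 32 = -4768$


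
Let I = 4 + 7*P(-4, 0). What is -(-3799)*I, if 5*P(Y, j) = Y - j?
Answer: -30392/5 ≈ -6078.4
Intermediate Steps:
P(Y, j) = -j/5 + Y/5 (P(Y, j) = (Y - j)/5 = -j/5 + Y/5)
I = -8/5 (I = 4 + 7*(-⅕*0 + (⅕)*(-4)) = 4 + 7*(0 - ⅘) = 4 + 7*(-⅘) = 4 - 28/5 = -8/5 ≈ -1.6000)
-(-3799)*I = -(-3799)*(-8)/5 = -131*232/5 = -30392/5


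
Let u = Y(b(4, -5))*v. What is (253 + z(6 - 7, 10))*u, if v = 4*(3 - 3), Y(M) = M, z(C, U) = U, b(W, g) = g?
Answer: 0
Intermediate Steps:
v = 0 (v = 4*0 = 0)
u = 0 (u = -5*0 = 0)
(253 + z(6 - 7, 10))*u = (253 + 10)*0 = 263*0 = 0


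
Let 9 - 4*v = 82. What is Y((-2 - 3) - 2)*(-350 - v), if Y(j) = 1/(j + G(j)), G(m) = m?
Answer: 1327/56 ≈ 23.696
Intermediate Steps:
Y(j) = 1/(2*j) (Y(j) = 1/(j + j) = 1/(2*j))
v = -73/4 (v = 9/4 - ¼*82 = 9/4 - 41/2 = -73/4 ≈ -18.250)
Y((-2 - 3) - 2)*(-350 - v) = (1/(2*((-2 - 3) - 2)))*(-350 - 1*(-73/4)) = (1/(2*(-5 - 2)))*(-350 + 73/4) = ((½)/(-7))*(-1327/4) = ((½)*(-⅐))*(-1327/4) = -1/14*(-1327/4) = 1327/56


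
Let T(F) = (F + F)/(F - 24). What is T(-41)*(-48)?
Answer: -3936/65 ≈ -60.554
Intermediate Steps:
T(F) = 2*F/(-24 + F) (T(F) = (2*F)/(-24 + F) = 2*F/(-24 + F))
T(-41)*(-48) = (2*(-41)/(-24 - 41))*(-48) = (2*(-41)/(-65))*(-48) = (2*(-41)*(-1/65))*(-48) = (82/65)*(-48) = -3936/65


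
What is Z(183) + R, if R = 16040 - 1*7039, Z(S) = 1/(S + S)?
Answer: 3294367/366 ≈ 9001.0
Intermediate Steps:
Z(S) = 1/(2*S)
R = 9001 (R = 16040 - 7039 = 9001)
Z(183) + R = (½)/183 + 9001 = (½)*(1/183) + 9001 = 1/366 + 9001 = 3294367/366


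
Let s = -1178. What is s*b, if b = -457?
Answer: 538346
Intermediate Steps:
s*b = -1178*(-457) = 538346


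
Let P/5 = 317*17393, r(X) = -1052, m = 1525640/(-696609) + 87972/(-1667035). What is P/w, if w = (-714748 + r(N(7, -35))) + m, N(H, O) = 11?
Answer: -32013824715595410075/831240804630041348 ≈ -38.513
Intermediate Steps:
m = -2604577364348/1161271584315 (m = 1525640*(-1/696609) + 87972*(-1/1667035) = -1525640/696609 - 87972/1667035 = -2604577364348/1161271584315 ≈ -2.2429)
P = 27567905 (P = 5*(317*17393) = 5*5513581 = 27567905)
w = -831240804630041348/1161271584315 (w = (-714748 - 1052) - 2604577364348/1161271584315 = -715800 - 2604577364348/1161271584315 = -831240804630041348/1161271584315 ≈ -7.1580e+5)
P/w = 27567905/(-831240804630041348/1161271584315) = 27567905*(-1161271584315/831240804630041348) = -32013824715595410075/831240804630041348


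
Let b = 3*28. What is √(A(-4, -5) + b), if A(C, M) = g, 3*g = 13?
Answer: √795/3 ≈ 9.3986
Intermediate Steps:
g = 13/3 (g = (⅓)*13 = 13/3 ≈ 4.3333)
b = 84
A(C, M) = 13/3
√(A(-4, -5) + b) = √(13/3 + 84) = √(265/3) = √795/3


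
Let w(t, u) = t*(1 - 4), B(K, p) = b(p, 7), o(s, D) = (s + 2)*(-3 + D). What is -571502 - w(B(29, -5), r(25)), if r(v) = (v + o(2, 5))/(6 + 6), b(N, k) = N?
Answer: -571517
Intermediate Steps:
o(s, D) = (-3 + D)*(2 + s) (o(s, D) = (2 + s)*(-3 + D) = (-3 + D)*(2 + s))
r(v) = ⅔ + v/12 (r(v) = (v + (-6 - 3*2 + 2*5 + 5*2))/(6 + 6) = (v + (-6 - 6 + 10 + 10))/12 = (v + 8)*(1/12) = (8 + v)*(1/12) = ⅔ + v/12)
B(K, p) = p
w(t, u) = -3*t (w(t, u) = t*(-3) = -3*t)
-571502 - w(B(29, -5), r(25)) = -571502 - (-3)*(-5) = -571502 - 1*15 = -571502 - 15 = -571517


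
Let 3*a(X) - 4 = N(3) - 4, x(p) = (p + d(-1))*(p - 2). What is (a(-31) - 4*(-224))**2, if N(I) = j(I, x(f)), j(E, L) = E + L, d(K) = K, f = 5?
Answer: 811801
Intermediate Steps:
x(p) = (-1 + p)*(-2 + p) (x(p) = (p - 1)*(p - 2) = (-1 + p)*(-2 + p))
N(I) = 12 + I (N(I) = I + (2 + 5**2 - 3*5) = I + (2 + 25 - 15) = I + 12 = 12 + I)
a(X) = 5 (a(X) = 4/3 + ((12 + 3) - 4)/3 = 4/3 + (15 - 4)/3 = 4/3 + (1/3)*11 = 4/3 + 11/3 = 5)
(a(-31) - 4*(-224))**2 = (5 - 4*(-224))**2 = (5 + 896)**2 = 901**2 = 811801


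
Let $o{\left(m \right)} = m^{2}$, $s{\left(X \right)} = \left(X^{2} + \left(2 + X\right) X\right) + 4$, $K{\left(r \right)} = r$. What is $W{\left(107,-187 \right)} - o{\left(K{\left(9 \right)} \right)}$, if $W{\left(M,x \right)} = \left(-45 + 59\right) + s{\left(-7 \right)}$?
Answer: $21$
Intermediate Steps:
$s{\left(X \right)} = 4 + X^{2} + X \left(2 + X\right)$ ($s{\left(X \right)} = \left(X^{2} + X \left(2 + X\right)\right) + 4 = 4 + X^{2} + X \left(2 + X\right)$)
$W{\left(M,x \right)} = 102$ ($W{\left(M,x \right)} = \left(-45 + 59\right) + \left(4 + 2 \left(-7\right) + 2 \left(-7\right)^{2}\right) = 14 + \left(4 - 14 + 2 \cdot 49\right) = 14 + \left(4 - 14 + 98\right) = 14 + 88 = 102$)
$W{\left(107,-187 \right)} - o{\left(K{\left(9 \right)} \right)} = 102 - 9^{2} = 102 - 81 = 21$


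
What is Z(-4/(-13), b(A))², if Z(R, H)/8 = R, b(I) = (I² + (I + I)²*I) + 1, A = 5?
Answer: 1024/169 ≈ 6.0592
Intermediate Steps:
b(I) = 1 + I² + 4*I³ (b(I) = (I² + (2*I)²*I) + 1 = (I² + (4*I²)*I) + 1 = (I² + 4*I³) + 1 = 1 + I² + 4*I³)
Z(R, H) = 8*R
Z(-4/(-13), b(A))² = (8*(-4/(-13)))² = (8*(-4*(-1/13)))² = (8*(4/13))² = (32/13)² = 1024/169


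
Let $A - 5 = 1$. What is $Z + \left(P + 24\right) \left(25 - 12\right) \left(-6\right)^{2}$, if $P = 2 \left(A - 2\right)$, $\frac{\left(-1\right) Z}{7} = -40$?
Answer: $15256$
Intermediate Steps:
$A = 6$ ($A = 5 + 1 = 6$)
$Z = 280$ ($Z = \left(-7\right) \left(-40\right) = 280$)
$P = 8$ ($P = 2 \left(6 - 2\right) = 2 \cdot 4 = 8$)
$Z + \left(P + 24\right) \left(25 - 12\right) \left(-6\right)^{2} = 280 + \left(8 + 24\right) \left(25 - 12\right) \left(-6\right)^{2} = 280 + 32 \cdot 13 \cdot 36 = 280 + 416 \cdot 36 = 280 + 14976 = 15256$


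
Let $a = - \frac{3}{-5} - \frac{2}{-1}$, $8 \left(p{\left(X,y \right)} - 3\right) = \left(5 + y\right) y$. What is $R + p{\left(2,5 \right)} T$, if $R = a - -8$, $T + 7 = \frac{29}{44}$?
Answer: $- \frac{42287}{880} \approx -48.053$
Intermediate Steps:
$p{\left(X,y \right)} = 3 + \frac{y \left(5 + y\right)}{8}$ ($p{\left(X,y \right)} = 3 + \frac{\left(5 + y\right) y}{8} = 3 + \frac{y \left(5 + y\right)}{8}$)
$a = \frac{13}{5}$ ($a = \left(-3\right) \left(- \frac{1}{5}\right) - -2 = \frac{3}{5} + 2 = \frac{13}{5} \approx 2.6$)
$T = - \frac{279}{44}$ ($T = -7 + \frac{29}{44} = - \frac{279}{44} \approx -6.3409$)
$R = \frac{53}{5}$ ($R = \frac{13}{5} - -8 = \frac{13}{5} + 8 = \frac{53}{5} \approx 10.6$)
$R + p{\left(2,5 \right)} T = \frac{53}{5} + \left(3 + \frac{5^{2}}{8} + \frac{5}{8} \cdot 5\right) \left(- \frac{279}{44}\right) = \frac{53}{5} + \left(3 + \frac{1}{8} \cdot 25 + \frac{25}{8}\right) \left(- \frac{279}{44}\right) = \frac{53}{5} + \left(3 + \frac{25}{8} + \frac{25}{8}\right) \left(- \frac{279}{44}\right) = \frac{53}{5} + \frac{37}{4} \left(- \frac{279}{44}\right) = \frac{53}{5} - \frac{10323}{176} = - \frac{42287}{880}$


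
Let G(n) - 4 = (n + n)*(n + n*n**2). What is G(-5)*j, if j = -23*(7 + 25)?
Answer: -959744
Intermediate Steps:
G(n) = 4 + 2*n*(n + n**3) (G(n) = 4 + (n + n)*(n + n*n**2) = 4 + (2*n)*(n + n**3) = 4 + 2*n*(n + n**3))
j = -736 (j = -23*32 = -736)
G(-5)*j = (4 + 2*(-5)**2 + 2*(-5)**4)*(-736) = (4 + 2*25 + 2*625)*(-736) = (4 + 50 + 1250)*(-736) = 1304*(-736) = -959744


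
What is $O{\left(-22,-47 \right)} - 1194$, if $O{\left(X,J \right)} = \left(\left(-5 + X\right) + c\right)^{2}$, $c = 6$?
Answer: $-753$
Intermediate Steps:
$O{\left(X,J \right)} = \left(1 + X\right)^{2}$ ($O{\left(X,J \right)} = \left(\left(-5 + X\right) + 6\right)^{2} = \left(1 + X\right)^{2}$)
$O{\left(-22,-47 \right)} - 1194 = \left(1 - 22\right)^{2} - 1194 = \left(-21\right)^{2} - 1194 = 441 - 1194 = -753$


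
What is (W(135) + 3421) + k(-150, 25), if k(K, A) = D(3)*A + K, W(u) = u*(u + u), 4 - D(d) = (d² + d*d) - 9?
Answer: 39596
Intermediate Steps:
D(d) = 13 - 2*d² (D(d) = 4 - ((d² + d*d) - 9) = 4 - ((d² + d²) - 9) = 4 - (2*d² - 9) = 4 - (-9 + 2*d²) = 4 + (9 - 2*d²) = 13 - 2*d²)
W(u) = 2*u² (W(u) = u*(2*u) = 2*u²)
k(K, A) = K - 5*A (k(K, A) = (13 - 2*3²)*A + K = (13 - 2*9)*A + K = (13 - 18)*A + K = -5*A + K = K - 5*A)
(W(135) + 3421) + k(-150, 25) = (2*135² + 3421) + (-150 - 5*25) = (2*18225 + 3421) + (-150 - 125) = (36450 + 3421) - 275 = 39871 - 275 = 39596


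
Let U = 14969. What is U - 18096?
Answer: -3127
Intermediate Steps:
U - 18096 = 14969 - 18096 = -3127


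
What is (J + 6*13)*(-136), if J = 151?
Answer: -31144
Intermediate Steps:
(J + 6*13)*(-136) = (151 + 6*13)*(-136) = (151 + 78)*(-136) = 229*(-136) = -31144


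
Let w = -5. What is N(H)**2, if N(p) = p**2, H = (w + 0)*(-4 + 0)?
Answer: 160000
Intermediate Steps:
H = 20 (H = (-5 + 0)*(-4 + 0) = -5*(-4) = 20)
N(H)**2 = (20**2)**2 = 400**2 = 160000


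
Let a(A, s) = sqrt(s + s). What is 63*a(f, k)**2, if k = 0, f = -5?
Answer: 0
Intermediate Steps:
a(A, s) = sqrt(2)*sqrt(s) (a(A, s) = sqrt(2*s) = sqrt(2)*sqrt(s))
63*a(f, k)**2 = 63*(sqrt(2)*sqrt(0))**2 = 63*(sqrt(2)*0)**2 = 63*0**2 = 63*0 = 0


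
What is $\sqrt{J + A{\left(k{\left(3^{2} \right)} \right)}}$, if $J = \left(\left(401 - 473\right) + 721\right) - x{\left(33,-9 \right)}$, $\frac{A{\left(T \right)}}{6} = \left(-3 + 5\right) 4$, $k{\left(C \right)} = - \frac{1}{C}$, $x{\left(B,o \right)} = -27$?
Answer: $2 \sqrt{181} \approx 26.907$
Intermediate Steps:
$A{\left(T \right)} = 48$ ($A{\left(T \right)} = 6 \left(-3 + 5\right) 4 = 6 \cdot 2 \cdot 4 = 6 \cdot 8 = 48$)
$J = 676$ ($J = \left(\left(401 - 473\right) + 721\right) - -27 = \left(-72 + 721\right) + 27 = 649 + 27 = 676$)
$\sqrt{J + A{\left(k{\left(3^{2} \right)} \right)}} = \sqrt{676 + 48} = \sqrt{724} = 2 \sqrt{181}$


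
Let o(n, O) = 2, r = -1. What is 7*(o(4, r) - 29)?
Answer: -189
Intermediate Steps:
7*(o(4, r) - 29) = 7*(2 - 29) = 7*(-27) = -189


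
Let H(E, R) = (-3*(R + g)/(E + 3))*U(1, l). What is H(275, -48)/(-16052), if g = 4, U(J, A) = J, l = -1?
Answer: -33/1115614 ≈ -2.9580e-5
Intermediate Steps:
H(E, R) = -3*(4 + R)/(3 + E) (H(E, R) = -3*(R + 4)/(E + 3)*1 = -3*(4 + R)/(3 + E)*1 = -3*(4 + R)/(3 + E))
H(275, -48)/(-16052) = (3*(-4 - 1*(-48))/(3 + 275))/(-16052) = (3*(-4 + 48)/278)*(-1/16052) = (3*(1/278)*44)*(-1/16052) = (66/139)*(-1/16052) = -33/1115614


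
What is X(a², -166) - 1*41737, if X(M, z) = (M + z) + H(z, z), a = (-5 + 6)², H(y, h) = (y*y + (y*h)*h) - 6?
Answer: -4588648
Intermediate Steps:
H(y, h) = -6 + y² + y*h² (H(y, h) = (y² + (h*y)*h) - 6 = (y² + y*h²) - 6 = -6 + y² + y*h²)
a = 1 (a = 1² = 1)
X(M, z) = -6 + M + z + z² + z³ (X(M, z) = (M + z) + (-6 + z² + z*z²) = (M + z) + (-6 + z² + z³) = -6 + M + z + z² + z³)
X(a², -166) - 1*41737 = (-6 + 1² - 166 + (-166)² + (-166)³) - 1*41737 = (-6 + 1 - 166 + 27556 - 4574296) - 41737 = -4546911 - 41737 = -4588648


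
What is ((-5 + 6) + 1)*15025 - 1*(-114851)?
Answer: 144901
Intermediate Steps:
((-5 + 6) + 1)*15025 - 1*(-114851) = (1 + 1)*15025 + 114851 = 2*15025 + 114851 = 30050 + 114851 = 144901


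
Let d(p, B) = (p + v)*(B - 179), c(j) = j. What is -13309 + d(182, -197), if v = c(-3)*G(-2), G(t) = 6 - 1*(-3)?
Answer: -71589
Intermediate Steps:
G(t) = 9 (G(t) = 6 + 3 = 9)
v = -27 (v = -3*9 = -27)
d(p, B) = (-179 + B)*(-27 + p) (d(p, B) = (p - 27)*(B - 179) = (-27 + p)*(-179 + B) = (-179 + B)*(-27 + p))
-13309 + d(182, -197) = -13309 + (4833 - 179*182 - 27*(-197) - 197*182) = -13309 + (4833 - 32578 + 5319 - 35854) = -13309 - 58280 = -71589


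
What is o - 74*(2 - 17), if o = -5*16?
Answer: 1030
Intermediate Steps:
o = -80
o - 74*(2 - 17) = -80 - 74*(2 - 17) = -80 - 74*(-15) = -80 + 1110 = 1030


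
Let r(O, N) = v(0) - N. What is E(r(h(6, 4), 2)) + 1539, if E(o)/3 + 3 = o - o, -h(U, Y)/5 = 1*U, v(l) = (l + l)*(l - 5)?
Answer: 1530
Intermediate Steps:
v(l) = 2*l*(-5 + l) (v(l) = (2*l)*(-5 + l) = 2*l*(-5 + l))
h(U, Y) = -5*U
r(O, N) = -N (r(O, N) = 2*0*(-5 + 0) - N = 2*0*(-5) - N = 0 - N = -N)
E(o) = -9 (E(o) = -9 + 3*(o - o) = -9 + 3*0 = -9 + 0 = -9)
E(r(h(6, 4), 2)) + 1539 = -9 + 1539 = 1530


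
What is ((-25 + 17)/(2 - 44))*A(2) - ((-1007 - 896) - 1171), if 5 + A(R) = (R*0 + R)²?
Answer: 64550/21 ≈ 3073.8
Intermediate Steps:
A(R) = -5 + R² (A(R) = -5 + (R*0 + R)² = -5 + (0 + R)² = -5 + R²)
((-25 + 17)/(2 - 44))*A(2) - ((-1007 - 896) - 1171) = ((-25 + 17)/(2 - 44))*(-5 + 2²) - ((-1007 - 896) - 1171) = (-8/(-42))*(-5 + 4) - (-1903 - 1171) = -8*(-1/42)*(-1) - 1*(-3074) = (4/21)*(-1) + 3074 = -4/21 + 3074 = 64550/21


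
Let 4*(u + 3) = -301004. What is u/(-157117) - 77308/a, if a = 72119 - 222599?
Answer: 533423249/537340140 ≈ 0.99271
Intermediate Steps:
a = -150480
u = -75254 (u = -3 + (¼)*(-301004) = -3 - 75251 = -75254)
u/(-157117) - 77308/a = -75254/(-157117) - 77308/(-150480) = -75254*(-1/157117) - 77308*(-1/150480) = 75254/157117 + 1757/3420 = 533423249/537340140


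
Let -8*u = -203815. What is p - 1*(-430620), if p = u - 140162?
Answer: 2527479/8 ≈ 3.1594e+5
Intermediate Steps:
u = 203815/8 (u = -1/8*(-203815) = 203815/8 ≈ 25477.)
p = -917481/8 (p = 203815/8 - 140162 = -917481/8 ≈ -1.1469e+5)
p - 1*(-430620) = -917481/8 - 1*(-430620) = -917481/8 + 430620 = 2527479/8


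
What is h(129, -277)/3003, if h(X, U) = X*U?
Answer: -11911/1001 ≈ -11.899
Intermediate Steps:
h(X, U) = U*X
h(129, -277)/3003 = -277*129/3003 = -35733*1/3003 = -11911/1001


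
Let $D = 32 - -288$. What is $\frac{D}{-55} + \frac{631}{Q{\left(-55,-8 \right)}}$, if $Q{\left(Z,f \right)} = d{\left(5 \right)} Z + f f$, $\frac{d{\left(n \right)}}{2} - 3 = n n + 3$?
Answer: $- \frac{221085}{36806} \approx -6.0068$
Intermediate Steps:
$d{\left(n \right)} = 12 + 2 n^{2}$ ($d{\left(n \right)} = 6 + 2 \left(n n + 3\right) = 6 + 2 \left(n^{2} + 3\right) = 6 + 2 \left(3 + n^{2}\right) = 6 + \left(6 + 2 n^{2}\right) = 12 + 2 n^{2}$)
$D = 320$ ($D = 32 + 288 = 320$)
$Q{\left(Z,f \right)} = f^{2} + 62 Z$ ($Q{\left(Z,f \right)} = \left(12 + 2 \cdot 5^{2}\right) Z + f f = \left(12 + 2 \cdot 25\right) Z + f^{2} = \left(12 + 50\right) Z + f^{2} = 62 Z + f^{2} = f^{2} + 62 Z$)
$\frac{D}{-55} + \frac{631}{Q{\left(-55,-8 \right)}} = \frac{320}{-55} + \frac{631}{\left(-8\right)^{2} + 62 \left(-55\right)} = 320 \left(- \frac{1}{55}\right) + \frac{631}{64 - 3410} = - \frac{64}{11} + \frac{631}{-3346} = - \frac{64}{11} + 631 \left(- \frac{1}{3346}\right) = - \frac{64}{11} - \frac{631}{3346} = - \frac{221085}{36806}$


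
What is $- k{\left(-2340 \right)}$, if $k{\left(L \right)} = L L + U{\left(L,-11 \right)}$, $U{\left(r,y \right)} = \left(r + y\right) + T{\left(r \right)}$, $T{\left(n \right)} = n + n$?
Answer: $-5468569$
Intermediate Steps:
$T{\left(n \right)} = 2 n$
$U{\left(r,y \right)} = y + 3 r$ ($U{\left(r,y \right)} = \left(r + y\right) + 2 r = y + 3 r$)
$k{\left(L \right)} = -11 + L^{2} + 3 L$ ($k{\left(L \right)} = L L + \left(-11 + 3 L\right) = L^{2} + \left(-11 + 3 L\right) = -11 + L^{2} + 3 L$)
$- k{\left(-2340 \right)} = - (-11 + \left(-2340\right)^{2} + 3 \left(-2340\right)) = - (-11 + 5475600 - 7020) = \left(-1\right) 5468569 = -5468569$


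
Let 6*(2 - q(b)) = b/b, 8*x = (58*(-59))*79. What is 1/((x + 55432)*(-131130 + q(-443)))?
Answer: -8/22700645957 ≈ -3.5241e-10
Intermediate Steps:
x = -135169/4 (x = ((58*(-59))*79)/8 = (-3422*79)/8 = (⅛)*(-270338) = -135169/4 ≈ -33792.)
q(b) = 11/6 (q(b) = 2 - b/(6*b) = 2 - ⅙*1 = 2 - ⅙ = 11/6)
1/((x + 55432)*(-131130 + q(-443))) = 1/((-135169/4 + 55432)*(-131130 + 11/6)) = 1/((86559/4)*(-786769/6)) = 1/(-22700645957/8) = -8/22700645957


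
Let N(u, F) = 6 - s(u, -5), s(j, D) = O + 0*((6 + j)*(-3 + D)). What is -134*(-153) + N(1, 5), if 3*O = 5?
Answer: 61519/3 ≈ 20506.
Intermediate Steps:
O = 5/3 (O = (⅓)*5 = 5/3 ≈ 1.6667)
s(j, D) = 5/3 (s(j, D) = 5/3 + 0*((6 + j)*(-3 + D)) = 5/3 + 0*((-3 + D)*(6 + j)) = 5/3 + 0 = 5/3)
N(u, F) = 13/3 (N(u, F) = 6 - 1*5/3 = 6 - 5/3 = 13/3)
-134*(-153) + N(1, 5) = -134*(-153) + 13/3 = 20502 + 13/3 = 61519/3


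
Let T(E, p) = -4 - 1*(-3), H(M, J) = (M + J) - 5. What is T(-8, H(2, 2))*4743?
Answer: -4743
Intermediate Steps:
H(M, J) = -5 + J + M (H(M, J) = (J + M) - 5 = -5 + J + M)
T(E, p) = -1 (T(E, p) = -4 + 3 = -1)
T(-8, H(2, 2))*4743 = -1*4743 = -4743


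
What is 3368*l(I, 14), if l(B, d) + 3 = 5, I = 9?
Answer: 6736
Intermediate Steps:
l(B, d) = 2 (l(B, d) = -3 + 5 = 2)
3368*l(I, 14) = 3368*2 = 6736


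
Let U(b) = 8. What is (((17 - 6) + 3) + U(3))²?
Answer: 484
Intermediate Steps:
(((17 - 6) + 3) + U(3))² = (((17 - 6) + 3) + 8)² = ((11 + 3) + 8)² = (14 + 8)² = 22² = 484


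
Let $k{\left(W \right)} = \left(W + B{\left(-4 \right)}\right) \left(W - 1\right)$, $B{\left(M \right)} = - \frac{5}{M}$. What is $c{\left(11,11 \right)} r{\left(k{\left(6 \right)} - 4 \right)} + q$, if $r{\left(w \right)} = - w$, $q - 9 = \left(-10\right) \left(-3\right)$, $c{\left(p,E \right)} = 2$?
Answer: $- \frac{51}{2} \approx -25.5$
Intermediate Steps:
$k{\left(W \right)} = \left(-1 + W\right) \left(\frac{5}{4} + W\right)$ ($k{\left(W \right)} = \left(W - \frac{5}{-4}\right) \left(W - 1\right) = \left(W - - \frac{5}{4}\right) \left(-1 + W\right) = \left(W + \frac{5}{4}\right) \left(-1 + W\right) = \left(\frac{5}{4} + W\right) \left(-1 + W\right) = \left(-1 + W\right) \left(\frac{5}{4} + W\right)$)
$q = 39$ ($q = 9 - -30 = 9 + 30 = 39$)
$c{\left(11,11 \right)} r{\left(k{\left(6 \right)} - 4 \right)} + q = 2 \left(- (\left(- \frac{5}{4} + 6^{2} + \frac{1}{4} \cdot 6\right) - 4)\right) + 39 = 2 \left(- (\left(- \frac{5}{4} + 36 + \frac{3}{2}\right) - 4)\right) + 39 = 2 \left(- (\frac{145}{4} - 4)\right) + 39 = 2 \left(\left(-1\right) \frac{129}{4}\right) + 39 = 2 \left(- \frac{129}{4}\right) + 39 = - \frac{129}{2} + 39 = - \frac{51}{2}$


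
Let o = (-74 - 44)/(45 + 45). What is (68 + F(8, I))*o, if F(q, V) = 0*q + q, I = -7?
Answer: -4484/45 ≈ -99.644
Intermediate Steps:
o = -59/45 (o = -118/90 = -118*1/90 = -59/45 ≈ -1.3111)
F(q, V) = q (F(q, V) = 0 + q = q)
(68 + F(8, I))*o = (68 + 8)*(-59/45) = 76*(-59/45) = -4484/45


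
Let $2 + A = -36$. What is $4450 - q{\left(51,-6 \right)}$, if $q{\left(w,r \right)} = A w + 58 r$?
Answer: $6736$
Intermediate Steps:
$A = -38$ ($A = -2 - 36 = -38$)
$q{\left(w,r \right)} = - 38 w + 58 r$
$4450 - q{\left(51,-6 \right)} = 4450 - \left(\left(-38\right) 51 + 58 \left(-6\right)\right) = 4450 - \left(-1938 - 348\right) = 4450 - -2286 = 4450 + 2286 = 6736$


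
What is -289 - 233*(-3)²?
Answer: -2386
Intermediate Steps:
-289 - 233*(-3)² = -289 - 233*9 = -289 - 2097 = -2386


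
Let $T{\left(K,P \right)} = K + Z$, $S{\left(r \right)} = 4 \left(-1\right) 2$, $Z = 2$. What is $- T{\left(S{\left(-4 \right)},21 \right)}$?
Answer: $6$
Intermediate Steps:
$S{\left(r \right)} = -8$ ($S{\left(r \right)} = \left(-4\right) 2 = -8$)
$T{\left(K,P \right)} = 2 + K$ ($T{\left(K,P \right)} = K + 2 = 2 + K$)
$- T{\left(S{\left(-4 \right)},21 \right)} = - (2 - 8) = \left(-1\right) \left(-6\right) = 6$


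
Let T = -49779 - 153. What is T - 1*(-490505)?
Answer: 440573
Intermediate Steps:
T = -49932
T - 1*(-490505) = -49932 - 1*(-490505) = -49932 + 490505 = 440573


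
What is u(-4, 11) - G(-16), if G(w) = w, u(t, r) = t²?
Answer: 32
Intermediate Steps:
u(-4, 11) - G(-16) = (-4)² - 1*(-16) = 16 + 16 = 32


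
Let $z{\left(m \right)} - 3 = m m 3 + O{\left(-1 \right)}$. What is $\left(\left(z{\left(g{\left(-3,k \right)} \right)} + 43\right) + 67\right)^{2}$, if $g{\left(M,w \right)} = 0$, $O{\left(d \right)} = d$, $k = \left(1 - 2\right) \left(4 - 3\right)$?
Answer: $12544$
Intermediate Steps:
$k = -1$ ($k = \left(-1\right) 1 = -1$)
$z{\left(m \right)} = 2 + 3 m^{2}$ ($z{\left(m \right)} = 3 + \left(m m 3 - 1\right) = 3 + \left(m^{2} \cdot 3 - 1\right) = 3 + \left(3 m^{2} - 1\right) = 3 + \left(-1 + 3 m^{2}\right) = 2 + 3 m^{2}$)
$\left(\left(z{\left(g{\left(-3,k \right)} \right)} + 43\right) + 67\right)^{2} = \left(\left(\left(2 + 3 \cdot 0^{2}\right) + 43\right) + 67\right)^{2} = \left(\left(\left(2 + 3 \cdot 0\right) + 43\right) + 67\right)^{2} = \left(\left(\left(2 + 0\right) + 43\right) + 67\right)^{2} = \left(\left(2 + 43\right) + 67\right)^{2} = \left(45 + 67\right)^{2} = 112^{2} = 12544$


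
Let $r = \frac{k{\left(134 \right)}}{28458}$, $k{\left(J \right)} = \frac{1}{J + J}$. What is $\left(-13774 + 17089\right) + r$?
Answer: $\frac{25282656361}{7626744} \approx 3315.0$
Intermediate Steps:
$k{\left(J \right)} = \frac{1}{2 J}$
$r = \frac{1}{7626744}$ ($r = \frac{\frac{1}{2} \cdot \frac{1}{134}}{28458} = \frac{1}{2} \cdot \frac{1}{134} \cdot \frac{1}{28458} = \frac{1}{268} \cdot \frac{1}{28458} = \frac{1}{7626744} \approx 1.3112 \cdot 10^{-7}$)
$\left(-13774 + 17089\right) + r = \left(-13774 + 17089\right) + \frac{1}{7626744} = 3315 + \frac{1}{7626744} = \frac{25282656361}{7626744}$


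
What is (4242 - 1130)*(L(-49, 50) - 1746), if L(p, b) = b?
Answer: -5277952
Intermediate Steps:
(4242 - 1130)*(L(-49, 50) - 1746) = (4242 - 1130)*(50 - 1746) = 3112*(-1696) = -5277952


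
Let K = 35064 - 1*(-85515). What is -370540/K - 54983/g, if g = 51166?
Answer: -25588844797/6169545114 ≈ -4.1476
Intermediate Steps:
K = 120579 (K = 35064 + 85515 = 120579)
-370540/K - 54983/g = -370540/120579 - 54983/51166 = -25588844797/6169545114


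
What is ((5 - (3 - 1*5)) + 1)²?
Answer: 64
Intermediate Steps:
((5 - (3 - 1*5)) + 1)² = ((5 - (3 - 5)) + 1)² = ((5 - 1*(-2)) + 1)² = ((5 + 2) + 1)² = (7 + 1)² = 8² = 64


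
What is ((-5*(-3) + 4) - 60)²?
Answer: 1681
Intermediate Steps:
((-5*(-3) + 4) - 60)² = ((15 + 4) - 60)² = (19 - 60)² = (-41)² = 1681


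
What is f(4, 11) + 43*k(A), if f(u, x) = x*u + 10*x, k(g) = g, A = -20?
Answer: -706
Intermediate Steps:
f(u, x) = 10*x + u*x (f(u, x) = u*x + 10*x = 10*x + u*x)
f(4, 11) + 43*k(A) = 11*(10 + 4) + 43*(-20) = 11*14 - 860 = 154 - 860 = -706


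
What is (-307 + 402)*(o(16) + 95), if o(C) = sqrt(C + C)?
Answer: 9025 + 380*sqrt(2) ≈ 9562.4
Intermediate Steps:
o(C) = sqrt(2)*sqrt(C) (o(C) = sqrt(2*C) = sqrt(2)*sqrt(C))
(-307 + 402)*(o(16) + 95) = (-307 + 402)*(sqrt(2)*sqrt(16) + 95) = 95*(sqrt(2)*4 + 95) = 95*(4*sqrt(2) + 95) = 95*(95 + 4*sqrt(2)) = 9025 + 380*sqrt(2)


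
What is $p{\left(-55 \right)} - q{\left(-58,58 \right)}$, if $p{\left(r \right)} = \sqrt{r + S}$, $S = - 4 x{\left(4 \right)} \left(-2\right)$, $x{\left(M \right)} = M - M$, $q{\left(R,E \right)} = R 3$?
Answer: $174 + i \sqrt{55} \approx 174.0 + 7.4162 i$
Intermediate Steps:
$q{\left(R,E \right)} = 3 R$
$x{\left(M \right)} = 0$
$S = 0$ ($S = \left(-4\right) 0 \left(-2\right) = 0 \left(-2\right) = 0$)
$p{\left(r \right)} = \sqrt{r}$ ($p{\left(r \right)} = \sqrt{r + 0} = \sqrt{r}$)
$p{\left(-55 \right)} - q{\left(-58,58 \right)} = \sqrt{-55} - 3 \left(-58\right) = i \sqrt{55} - -174 = i \sqrt{55} + 174 = 174 + i \sqrt{55}$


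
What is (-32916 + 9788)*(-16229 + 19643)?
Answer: -78958992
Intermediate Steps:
(-32916 + 9788)*(-16229 + 19643) = -23128*3414 = -78958992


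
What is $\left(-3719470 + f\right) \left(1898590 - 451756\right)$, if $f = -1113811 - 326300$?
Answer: $-7465057216554$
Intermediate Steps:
$f = -1440111$
$\left(-3719470 + f\right) \left(1898590 - 451756\right) = \left(-3719470 - 1440111\right) \left(1898590 - 451756\right) = \left(-5159581\right) 1446834 = -7465057216554$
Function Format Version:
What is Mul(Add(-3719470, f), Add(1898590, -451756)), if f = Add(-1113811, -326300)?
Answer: -7465057216554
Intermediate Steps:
f = -1440111
Mul(Add(-3719470, f), Add(1898590, -451756)) = Mul(Add(-3719470, -1440111), Add(1898590, -451756)) = Mul(-5159581, 1446834) = -7465057216554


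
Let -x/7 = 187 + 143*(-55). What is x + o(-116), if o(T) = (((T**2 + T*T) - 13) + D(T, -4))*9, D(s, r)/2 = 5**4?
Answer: 307087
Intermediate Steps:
D(s, r) = 1250 (D(s, r) = 2*5**4 = 2*625 = 1250)
x = 53746 (x = -7*(187 + 143*(-55)) = -7*(187 - 7865) = -7*(-7678) = 53746)
o(T) = 11133 + 18*T**2 (o(T) = (((T**2 + T*T) - 13) + 1250)*9 = (((T**2 + T**2) - 13) + 1250)*9 = ((2*T**2 - 13) + 1250)*9 = ((-13 + 2*T**2) + 1250)*9 = (1237 + 2*T**2)*9 = 11133 + 18*T**2)
x + o(-116) = 53746 + (11133 + 18*(-116)**2) = 53746 + (11133 + 18*13456) = 53746 + (11133 + 242208) = 53746 + 253341 = 307087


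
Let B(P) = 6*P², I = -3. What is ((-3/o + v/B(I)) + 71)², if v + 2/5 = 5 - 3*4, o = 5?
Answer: 359898841/72900 ≈ 4936.9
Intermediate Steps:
v = -37/5 (v = -⅖ + (5 - 3*4) = -⅖ + (5 - 12) = -⅖ - 7 = -37/5 ≈ -7.4000)
((-3/o + v/B(I)) + 71)² = ((-3/5 - 37/(5*(6*(-3)²))) + 71)² = ((-3*⅕ - 37/(5*(6*9))) + 71)² = ((-⅗ - 37/5/54) + 71)² = ((-⅗ - 37/5*1/54) + 71)² = ((-⅗ - 37/270) + 71)² = (-199/270 + 71)² = (18971/270)² = 359898841/72900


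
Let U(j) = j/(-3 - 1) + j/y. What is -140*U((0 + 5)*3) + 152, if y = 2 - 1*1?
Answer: -1423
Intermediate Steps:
y = 1 (y = 2 - 1 = 1)
U(j) = 3*j/4 (U(j) = j/(-3 - 1) + j/1 = j/(-4) + j*1 = j*(-1/4) + j = -j/4 + j = 3*j/4)
-140*U((0 + 5)*3) + 152 = -105*(0 + 5)*3 + 152 = -105*5*3 + 152 = -105*15 + 152 = -140*45/4 + 152 = -1575 + 152 = -1423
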